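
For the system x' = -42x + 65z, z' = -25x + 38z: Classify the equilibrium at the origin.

A = [[-42,65],[-25,38]]; det(A-λI) = λ^2 + 4λ + 29.
λ = -2 ± 5i: negative real part.

stable spiral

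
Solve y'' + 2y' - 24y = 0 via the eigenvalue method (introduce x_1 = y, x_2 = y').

y(t) = K_1e^(4t) + K_2e^(-6t)

Let x_1 = y, x_2 = y'. Then x_1' = x_2 and x_2' = 24x_1 - 2x_2.
A = [[0,1],[24,-2]]; det(A-λI) = λ^2 + 2λ - 24.
Eigenvalues λ = 4, -6 with eigenvectors (1,4), (1,-6).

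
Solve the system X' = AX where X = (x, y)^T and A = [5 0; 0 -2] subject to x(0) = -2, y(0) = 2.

x(t) = -2e^(5t), y(t) = 2e^(-2t)

Coefficient matrix A = [[5, 0], [0, -2]].
Characteristic polynomial det(A - λI) = λ^2 - 3λ - 10 = 0.
Eigenvalues λ = -2, 5.
For λ=-2: (A-λI) row 1 is [7, 0], so an eigenvector is (0, 1).
For λ=5: (A-λI) row 2 is [0, -7], so an eigenvector is (-1, 0).
General solution: K_1e^(-2t)(0,1) + K_2e^(5t)(-1,0).
Applying x(0)=-2, y(0)=2 gives K_1=2, K_2=2.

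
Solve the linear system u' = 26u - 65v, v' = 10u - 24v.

u(t) = -2K_1e^(t)sin(5t) - 3K_1e^(t)cos(5t) - 3K_2e^(t)sin(5t) + 2K_2e^(t)cos(5t), v(t) = -K_1e^(t)sin(5t) - K_1e^(t)cos(5t) - K_2e^(t)sin(5t) + K_2e^(t)cos(5t)

Coefficient matrix A = [[26, -65], [10, -24]].
Characteristic polynomial det(A - λI) = λ^2 - 2λ + 26 = 0.
Eigenvalues λ = 1 ± 5i (complex conjugate pair).
For λ=1+5i: an eigenvector is (-3,-1) - i(-2,-1) = (-3 + 2i, -1 + i).
A real fundamental pair from Re and Im of e^((1+5i)t)v: X_1 = e^(t)(cos(5t)·(-3,-1) + sin(5t)·(-2,-1)), X_2 = e^(t)(sin(5t)·(-3,-1) - cos(5t)·(-2,-1)).
General solution: K_1X_1 + K_2X_2.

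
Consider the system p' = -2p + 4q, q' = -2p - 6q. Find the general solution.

p(t) = -c_1e^(-4t)sin(2t) - c_1e^(-4t)cos(2t) - c_2e^(-4t)sin(2t) + c_2e^(-4t)cos(2t), q(t) = c_1e^(-4t)sin(2t) - c_2e^(-4t)cos(2t)

Coefficient matrix A = [[-2, 4], [-2, -6]].
Characteristic polynomial det(A - λI) = λ^2 + 8λ + 20 = 0.
Eigenvalues λ = -4 ± 2i (complex conjugate pair).
For λ=-4+2i: an eigenvector is (-1,0) - i(-1,1) = (-1 + i, 0 - i).
A real fundamental pair from Re and Im of e^((-4+2i)t)v: X_1 = e^(-4t)(cos(2t)·(-1,0) + sin(2t)·(-1,1)), X_2 = e^(-4t)(sin(2t)·(-1,0) - cos(2t)·(-1,1)).
General solution: c_1X_1 + c_2X_2.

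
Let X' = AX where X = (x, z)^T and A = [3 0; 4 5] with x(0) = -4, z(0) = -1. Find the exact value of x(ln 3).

A = [[3,0],[4,5]]; eigenvalues λ = 5, 3.
Eigenvectors: (0,-1) for λ=5, (1,-2) for λ=3.
From the initial condition, c_1 = 9, c_2 = -4.
x(ln 3) = (9)(3^5)(0) + (-4)(3^3)(1) = -108.

-108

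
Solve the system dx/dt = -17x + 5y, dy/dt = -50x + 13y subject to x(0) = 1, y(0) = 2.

x(t) = -e^(-2t)sin(5t) + e^(-2t)cos(5t), y(t) = -4e^(-2t)sin(5t) + 2e^(-2t)cos(5t)

Coefficient matrix A = [[-17, 5], [-50, 13]].
Characteristic polynomial det(A - λI) = λ^2 + 4λ + 29 = 0.
Eigenvalues λ = -2 ± 5i (complex conjugate pair).
For λ=-2+5i: an eigenvector is (0,1) - i(1,3) = (0 - i, 1 - 3i).
A real fundamental pair from Re and Im of e^((-2+5i)t)v: X_1 = e^(-2t)(cos(5t)·(0,1) + sin(5t)·(1,3)), X_2 = e^(-2t)(sin(5t)·(0,1) - cos(5t)·(1,3)).
General solution: C_1X_1 + C_2X_2.
Applying x(0)=1, y(0)=2 gives C_1=-1, C_2=-1.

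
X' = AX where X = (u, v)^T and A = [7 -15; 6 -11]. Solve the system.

u(t) = -2C_1e^(-2t)sin(3t) + C_1e^(-2t)cos(3t) + C_2e^(-2t)sin(3t) + 2C_2e^(-2t)cos(3t), v(t) = -C_1e^(-2t)sin(3t) + C_1e^(-2t)cos(3t) + C_2e^(-2t)sin(3t) + C_2e^(-2t)cos(3t)

Coefficient matrix A = [[7, -15], [6, -11]].
Characteristic polynomial det(A - λI) = λ^2 + 4λ + 13 = 0.
Eigenvalues λ = -2 ± 3i (complex conjugate pair).
For λ=-2+3i: an eigenvector is (1,1) - i(-2,-1) = (1 + 2i, 1 + i).
A real fundamental pair from Re and Im of e^((-2+3i)t)v: X_1 = e^(-2t)(cos(3t)·(1,1) + sin(3t)·(-2,-1)), X_2 = e^(-2t)(sin(3t)·(1,1) - cos(3t)·(-2,-1)).
General solution: C_1X_1 + C_2X_2.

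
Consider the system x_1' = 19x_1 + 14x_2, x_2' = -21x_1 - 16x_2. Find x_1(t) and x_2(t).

Coefficient matrix A = [[19, 14], [-21, -16]].
Characteristic polynomial det(A - λI) = λ^2 - 3λ - 10 = 0.
Eigenvalues λ = -2, 5.
For λ=-2: (A-λI) row 1 is [21, 14], so an eigenvector is (-2, 3).
For λ=5: (A-λI) row 1 is [14, 14], so an eigenvector is (-1, 1).
General solution: K_1e^(-2t)(-2,3) + K_2e^(5t)(-1,1).

x_1(t) = -2K_1e^(-2t) - K_2e^(5t), x_2(t) = 3K_1e^(-2t) + K_2e^(5t)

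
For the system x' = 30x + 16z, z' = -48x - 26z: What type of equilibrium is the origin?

saddle

A = [[30,16],[-48,-26]]; det(A-λI) = λ^2 - 4λ - 12.
λ = -2, 6: opposite signs.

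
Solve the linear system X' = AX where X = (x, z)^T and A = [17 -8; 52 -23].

Coefficient matrix A = [[17, -8], [52, -23]].
Characteristic polynomial det(A - λI) = λ^2 + 6λ + 25 = 0.
Eigenvalues λ = -3 ± 4i (complex conjugate pair).
For λ=-3+4i: an eigenvector is (1,3) - i(-1,-2) = (1 + i, 3 + 2i).
A real fundamental pair from Re and Im of e^((-3+4i)t)v: X_1 = e^(-3t)(cos(4t)·(1,3) + sin(4t)·(-1,-2)), X_2 = e^(-3t)(sin(4t)·(1,3) - cos(4t)·(-1,-2)).
General solution: c_1X_1 + c_2X_2.

x(t) = -c_1e^(-3t)sin(4t) + c_1e^(-3t)cos(4t) + c_2e^(-3t)sin(4t) + c_2e^(-3t)cos(4t), z(t) = -2c_1e^(-3t)sin(4t) + 3c_1e^(-3t)cos(4t) + 3c_2e^(-3t)sin(4t) + 2c_2e^(-3t)cos(4t)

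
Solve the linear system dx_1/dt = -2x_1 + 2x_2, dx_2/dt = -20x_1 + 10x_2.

Coefficient matrix A = [[-2, 2], [-20, 10]].
Characteristic polynomial det(A - λI) = λ^2 - 8λ + 20 = 0.
Eigenvalues λ = 4 ± 2i (complex conjugate pair).
For λ=4+2i: an eigenvector is (1,3) - i(0,-1) = (1, 3 + i).
A real fundamental pair from Re and Im of e^((4+2i)t)v: X_1 = e^(4t)(cos(2t)·(1,3) + sin(2t)·(0,-1)), X_2 = e^(4t)(sin(2t)·(1,3) - cos(2t)·(0,-1)).
General solution: c_1X_1 + c_2X_2.

x_1(t) = c_1e^(4t)cos(2t) + c_2e^(4t)sin(2t), x_2(t) = -c_1e^(4t)sin(2t) + 3c_1e^(4t)cos(2t) + 3c_2e^(4t)sin(2t) + c_2e^(4t)cos(2t)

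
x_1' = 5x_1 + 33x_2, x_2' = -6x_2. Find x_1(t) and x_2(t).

Coefficient matrix A = [[5, 33], [0, -6]].
Characteristic polynomial det(A - λI) = λ^2 + λ - 30 = 0.
Eigenvalues λ = -6, 5.
For λ=-6: (A-λI) row 1 is [11, 33], so an eigenvector is (3, -1).
For λ=5: (A-λI) row 1 is [0, 33], so an eigenvector is (-1, 0).
General solution: K_1e^(-6t)(3,-1) + K_2e^(5t)(-1,0).

x_1(t) = 3K_1e^(-6t) - K_2e^(5t), x_2(t) = -K_1e^(-6t)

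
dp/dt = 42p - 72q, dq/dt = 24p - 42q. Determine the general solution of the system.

Coefficient matrix A = [[42, -72], [24, -42]].
Characteristic polynomial det(A - λI) = λ^2 - 36 = 0.
Eigenvalues λ = 6, -6.
For λ=6: (A-λI) row 1 is [36, -72], so an eigenvector is (-2, -1).
For λ=-6: (A-λI) row 1 is [48, -72], so an eigenvector is (-3, -2).
General solution: K_1e^(6t)(-2,-1) + K_2e^(-6t)(-3,-2).

p(t) = -2K_1e^(6t) - 3K_2e^(-6t), q(t) = -K_1e^(6t) - 2K_2e^(-6t)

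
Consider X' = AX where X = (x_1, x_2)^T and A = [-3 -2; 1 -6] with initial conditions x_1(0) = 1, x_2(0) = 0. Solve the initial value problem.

x_1(t) = 2e^(-4t) - e^(-5t), x_2(t) = e^(-4t) - e^(-5t)

Coefficient matrix A = [[-3, -2], [1, -6]].
Characteristic polynomial det(A - λI) = λ^2 + 9λ + 20 = 0.
Eigenvalues λ = -5, -4.
For λ=-5: (A-λI) row 1 is [2, -2], so an eigenvector is (1, 1).
For λ=-4: (A-λI) row 1 is [1, -2], so an eigenvector is (-2, -1).
General solution: K_1e^(-5t)(1,1) + K_2e^(-4t)(-2,-1).
Applying x_1(0)=1, x_2(0)=0 gives K_1=-1, K_2=-1.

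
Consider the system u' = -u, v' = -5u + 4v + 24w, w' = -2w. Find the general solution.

u(t) = K_1e^(-t), v(t) = K_1e^(-t) + K_2e^(4t) - 4K_3e^(-2t), w(t) = K_3e^(-2t)

Coefficient matrix A = [[-1, 0, 0], [-5, 4, 24], [0, 0, -2]].
det(A - λI) = 0 gives eigenvalues λ = -1, 4, -2.
For λ=-1: eigenvector (1,1,0).
For λ=4: eigenvector (0,1,0).
For λ=-2: eigenvector (0,-4,1).
General solution: K_1e^(-t)(1,1,0) + K_2e^(4t)(0,1,0) + K_3e^(-2t)(0,-4,1).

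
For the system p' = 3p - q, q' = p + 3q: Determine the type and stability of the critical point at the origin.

A = [[3,-1],[1,3]]; det(A-λI) = λ^2 - 6λ + 10.
λ = 3 ± i: positive real part.

unstable spiral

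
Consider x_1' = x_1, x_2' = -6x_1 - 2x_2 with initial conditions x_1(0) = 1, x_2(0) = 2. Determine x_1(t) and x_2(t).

Coefficient matrix A = [[1, 0], [-6, -2]].
Characteristic polynomial det(A - λI) = λ^2 + λ - 2 = 0.
Eigenvalues λ = 1, -2.
For λ=1: (A-λI) row 2 is [-6, -3], so an eigenvector is (-1, 2).
For λ=-2: (A-λI) row 1 is [3, 0], so an eigenvector is (0, -1).
General solution: K_1e^(t)(-1,2) + K_2e^(-2t)(0,-1).
Applying x_1(0)=1, x_2(0)=2 gives K_1=-1, K_2=-4.

x_1(t) = e^(t), x_2(t) = -2e^(t) + 4e^(-2t)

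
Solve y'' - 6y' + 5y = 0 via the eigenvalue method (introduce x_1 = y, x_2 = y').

y(t) = K_1e^(5t) + K_2e^(t)

Let x_1 = y, x_2 = y'. Then x_1' = x_2 and x_2' = -5x_1 + 6x_2.
A = [[0,1],[-5,6]]; det(A-λI) = λ^2 - 6λ + 5.
Eigenvalues λ = 5, 1 with eigenvectors (1,5), (1,1).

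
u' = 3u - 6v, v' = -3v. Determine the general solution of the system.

u(t) = C_1e^(3t) - C_2e^(-3t), v(t) = -C_2e^(-3t)

Coefficient matrix A = [[3, -6], [0, -3]].
Characteristic polynomial det(A - λI) = λ^2 - 9 = 0.
Eigenvalues λ = 3, -3.
For λ=3: (A-λI) row 1 is [0, -6], so an eigenvector is (1, 0).
For λ=-3: (A-λI) row 1 is [6, -6], so an eigenvector is (-1, -1).
General solution: C_1e^(3t)(1,0) + C_2e^(-3t)(-1,-1).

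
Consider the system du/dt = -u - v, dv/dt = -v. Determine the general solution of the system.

u(t) = -C_1e^(-t) - C_2te^(-t) - 2C_2e^(-t), v(t) = C_2e^(-t)

Coefficient matrix A = [[-1, -1], [0, -1]].
Characteristic polynomial det(A - λI) = λ^2 + 2λ + 1 = 0.
Single eigenvalue λ = -1 with algebraic multiplicity 2.
Eigenvector v = (-1,0); generalized eigenvector w with (A-λI)w=v is (-2,1).
General solution: e^(-t)[C_1·v + C_2·(t·v + w)].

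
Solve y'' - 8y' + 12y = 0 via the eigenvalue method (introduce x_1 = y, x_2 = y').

Let x_1 = y, x_2 = y'. Then x_1' = x_2 and x_2' = -12x_1 + 8x_2.
A = [[0,1],[-12,8]]; det(A-λI) = λ^2 - 8λ + 12.
Eigenvalues λ = 6, 2 with eigenvectors (1,6), (1,2).

y(t) = c_1e^(6t) + c_2e^(2t)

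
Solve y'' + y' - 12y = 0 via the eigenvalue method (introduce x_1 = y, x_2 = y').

y(t) = K_1e^(3t) + K_2e^(-4t)

Let x_1 = y, x_2 = y'. Then x_1' = x_2 and x_2' = 12x_1 - x_2.
A = [[0,1],[12,-1]]; det(A-λI) = λ^2 + λ - 12.
Eigenvalues λ = 3, -4 with eigenvectors (1,3), (1,-4).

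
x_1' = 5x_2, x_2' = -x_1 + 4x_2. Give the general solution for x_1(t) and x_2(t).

x_1(t) = C_1e^(2t)sin(t) + 2C_1e^(2t)cos(t) + 2C_2e^(2t)sin(t) - C_2e^(2t)cos(t), x_2(t) = C_1e^(2t)cos(t) + C_2e^(2t)sin(t)

Coefficient matrix A = [[0, 5], [-1, 4]].
Characteristic polynomial det(A - λI) = λ^2 - 4λ + 5 = 0.
Eigenvalues λ = 2 ± i (complex conjugate pair).
For λ=2+i: an eigenvector is (2,1) - i(1,0) = (2 - i, 1).
A real fundamental pair from Re and Im of e^((2+i)t)v: X_1 = e^(2t)(cos(t)·(2,1) + sin(t)·(1,0)), X_2 = e^(2t)(sin(t)·(2,1) - cos(t)·(1,0)).
General solution: C_1X_1 + C_2X_2.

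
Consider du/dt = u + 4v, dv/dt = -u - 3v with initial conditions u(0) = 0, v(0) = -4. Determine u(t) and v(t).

Coefficient matrix A = [[1, 4], [-1, -3]].
Characteristic polynomial det(A - λI) = λ^2 + 2λ + 1 = 0.
Single eigenvalue λ = -1 with algebraic multiplicity 2.
Eigenvector v = (-2,1); generalized eigenvector w with (A-λI)w=v is (1,-1).
General solution: e^(-t)[C_1·v + C_2·(t·v + w)].
Applying u(0)=0, v(0)=-4 gives C_1=4, C_2=8.

u(t) = -16te^(-t), v(t) = 8te^(-t) - 4e^(-t)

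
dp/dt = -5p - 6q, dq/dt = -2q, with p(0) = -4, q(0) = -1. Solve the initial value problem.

p(t) = 2e^(-2t) - 6e^(-5t), q(t) = -e^(-2t)

Coefficient matrix A = [[-5, -6], [0, -2]].
Characteristic polynomial det(A - λI) = λ^2 + 7λ + 10 = 0.
Eigenvalues λ = -2, -5.
For λ=-2: (A-λI) row 1 is [-3, -6], so an eigenvector is (-2, 1).
For λ=-5: (A-λI) row 1 is [0, -6], so an eigenvector is (-1, 0).
General solution: C_1e^(-2t)(-2,1) + C_2e^(-5t)(-1,0).
Applying p(0)=-4, q(0)=-1 gives C_1=-1, C_2=6.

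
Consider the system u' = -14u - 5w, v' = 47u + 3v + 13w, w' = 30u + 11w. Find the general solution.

u(t) = K_1e^(-4t) - K_2e^(t), v(t) = -3K_1e^(-4t) + 4K_2e^(t) + K_3e^(3t), w(t) = -2K_1e^(-4t) + 3K_2e^(t)

Coefficient matrix A = [[-14, 0, -5], [47, 3, 13], [30, 0, 11]].
det(A - λI) = 0 gives eigenvalues λ = -4, 1, 3.
For λ=-4: eigenvector (1,-3,-2).
For λ=1: eigenvector (-1,4,3).
For λ=3: eigenvector (0,1,0).
General solution: K_1e^(-4t)(1,-3,-2) + K_2e^(t)(-1,4,3) + K_3e^(3t)(0,1,0).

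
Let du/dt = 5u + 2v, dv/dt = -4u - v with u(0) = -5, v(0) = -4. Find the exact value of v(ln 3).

324

A = [[5,2],[-4,-1]]; eigenvalues λ = 3, 1.
Eigenvectors: (-1,1) for λ=3, (-1,2) for λ=1.
From the initial condition, c_1 = 14, c_2 = -9.
v(ln 3) = (14)(3^3)(1) + (-9)(3^1)(2) = 324.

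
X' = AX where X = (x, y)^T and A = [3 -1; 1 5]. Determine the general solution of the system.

x(t) = -C_1e^(4t) - C_2te^(4t) + C_2e^(4t), y(t) = C_1e^(4t) + C_2te^(4t)

Coefficient matrix A = [[3, -1], [1, 5]].
Characteristic polynomial det(A - λI) = λ^2 - 8λ + 16 = 0.
Single eigenvalue λ = 4 with algebraic multiplicity 2.
Eigenvector v = (-1,1); generalized eigenvector w with (A-λI)w=v is (1,0).
General solution: e^(4t)[C_1·v + C_2·(t·v + w)].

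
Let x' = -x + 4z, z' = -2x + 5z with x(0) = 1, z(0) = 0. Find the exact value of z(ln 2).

A = [[-1,4],[-2,5]]; eigenvalues λ = 3, 1.
Eigenvectors: (1,1) for λ=3, (-2,-1) for λ=1.
From the initial condition, c_1 = -1, c_2 = -1.
z(ln 2) = (-1)(2^3)(1) + (-1)(2^1)(-1) = -6.

-6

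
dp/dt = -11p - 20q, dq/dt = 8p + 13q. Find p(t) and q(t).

p(t) = -c_1e^(t)sin(4t) + 2c_1e^(t)cos(4t) + 2c_2e^(t)sin(4t) + c_2e^(t)cos(4t), q(t) = c_1e^(t)sin(4t) - c_1e^(t)cos(4t) - c_2e^(t)sin(4t) - c_2e^(t)cos(4t)

Coefficient matrix A = [[-11, -20], [8, 13]].
Characteristic polynomial det(A - λI) = λ^2 - 2λ + 17 = 0.
Eigenvalues λ = 1 ± 4i (complex conjugate pair).
For λ=1+4i: an eigenvector is (2,-1) - i(-1,1) = (2 + i, -1 - i).
A real fundamental pair from Re and Im of e^((1+4i)t)v: X_1 = e^(t)(cos(4t)·(2,-1) + sin(4t)·(-1,1)), X_2 = e^(t)(sin(4t)·(2,-1) - cos(4t)·(-1,1)).
General solution: c_1X_1 + c_2X_2.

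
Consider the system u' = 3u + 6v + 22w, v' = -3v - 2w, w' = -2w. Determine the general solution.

u(t) = -c_1e^(-3t) + c_2e^(3t) - 2c_3e^(-2t), v(t) = c_1e^(-3t) - 2c_3e^(-2t), w(t) = c_3e^(-2t)

Coefficient matrix A = [[3, 6, 22], [0, -3, -2], [0, 0, -2]].
det(A - λI) = 0 gives eigenvalues λ = -3, 3, -2.
For λ=-3: eigenvector (-1,1,0).
For λ=3: eigenvector (1,0,0).
For λ=-2: eigenvector (-2,-2,1).
General solution: c_1e^(-3t)(-1,1,0) + c_2e^(3t)(1,0,0) + c_3e^(-2t)(-2,-2,1).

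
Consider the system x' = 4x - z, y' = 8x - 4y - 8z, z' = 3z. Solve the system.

Coefficient matrix A = [[4, 0, -1], [8, -4, -8], [0, 0, 3]].
det(A - λI) = 0 gives eigenvalues λ = 4, -4, 3.
For λ=4: eigenvector (1,1,0).
For λ=-4: eigenvector (0,1,0).
For λ=3: eigenvector (1,0,1).
General solution: K_1e^(4t)(1,1,0) + K_2e^(-4t)(0,1,0) + K_3e^(3t)(1,0,1).

x(t) = K_1e^(4t) + K_3e^(3t), y(t) = K_1e^(4t) + K_2e^(-4t), z(t) = K_3e^(3t)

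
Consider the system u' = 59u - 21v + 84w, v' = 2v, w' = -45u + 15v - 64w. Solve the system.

Coefficient matrix A = [[59, -21, 84], [0, 2, 0], [-45, 15, -64]].
det(A - λI) = 0 gives eigenvalues λ = 2, -1, -4.
For λ=2: eigenvector (-7,1,5).
For λ=-1: eigenvector (7,0,-5).
For λ=-4: eigenvector (-4,0,3).
General solution: c_1e^(2t)(-7,1,5) + c_2e^(-t)(7,0,-5) + c_3e^(-4t)(-4,0,3).

u(t) = -7c_1e^(2t) + 7c_2e^(-t) - 4c_3e^(-4t), v(t) = c_1e^(2t), w(t) = 5c_1e^(2t) - 5c_2e^(-t) + 3c_3e^(-4t)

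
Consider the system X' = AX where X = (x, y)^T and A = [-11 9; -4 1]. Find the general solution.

Coefficient matrix A = [[-11, 9], [-4, 1]].
Characteristic polynomial det(A - λI) = λ^2 + 10λ + 25 = 0.
Single eigenvalue λ = -5 with algebraic multiplicity 2.
Eigenvector v = (-3,-2); generalized eigenvector w with (A-λI)w=v is (2,1).
General solution: e^(-5t)[c_1·v + c_2·(t·v + w)].

x(t) = -3c_1e^(-5t) - 3c_2te^(-5t) + 2c_2e^(-5t), y(t) = -2c_1e^(-5t) - 2c_2te^(-5t) + c_2e^(-5t)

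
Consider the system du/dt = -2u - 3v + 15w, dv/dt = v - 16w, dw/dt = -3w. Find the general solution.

u(t) = c_1e^(-2t) - 3c_2e^(-3t) - c_3e^(t), v(t) = 4c_2e^(-3t) + c_3e^(t), w(t) = c_2e^(-3t)

Coefficient matrix A = [[-2, -3, 15], [0, 1, -16], [0, 0, -3]].
det(A - λI) = 0 gives eigenvalues λ = -2, -3, 1.
For λ=-2: eigenvector (1,0,0).
For λ=-3: eigenvector (-3,4,1).
For λ=1: eigenvector (-1,1,0).
General solution: c_1e^(-2t)(1,0,0) + c_2e^(-3t)(-3,4,1) + c_3e^(t)(-1,1,0).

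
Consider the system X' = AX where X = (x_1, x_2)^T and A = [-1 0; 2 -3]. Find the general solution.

Coefficient matrix A = [[-1, 0], [2, -3]].
Characteristic polynomial det(A - λI) = λ^2 + 4λ + 3 = 0.
Eigenvalues λ = -1, -3.
For λ=-1: (A-λI) row 2 is [2, -2], so an eigenvector is (-1, -1).
For λ=-3: (A-λI) row 1 is [2, 0], so an eigenvector is (0, 1).
General solution: K_1e^(-t)(-1,-1) + K_2e^(-3t)(0,1).

x_1(t) = -K_1e^(-t), x_2(t) = -K_1e^(-t) + K_2e^(-3t)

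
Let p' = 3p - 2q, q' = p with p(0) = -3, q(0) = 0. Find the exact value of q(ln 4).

-36

A = [[3,-2],[1,0]]; eigenvalues λ = 2, 1.
Eigenvectors: (2,1) for λ=2, (-1,-1) for λ=1.
From the initial condition, c_1 = -3, c_2 = -3.
q(ln 4) = (-3)(4^2)(1) + (-3)(4^1)(-1) = -36.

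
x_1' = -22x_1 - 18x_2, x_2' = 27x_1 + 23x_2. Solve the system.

x_1(t) = c_1e^(-4t) - 2c_2e^(5t), x_2(t) = -c_1e^(-4t) + 3c_2e^(5t)

Coefficient matrix A = [[-22, -18], [27, 23]].
Characteristic polynomial det(A - λI) = λ^2 - λ - 20 = 0.
Eigenvalues λ = -4, 5.
For λ=-4: (A-λI) row 1 is [-18, -18], so an eigenvector is (1, -1).
For λ=5: (A-λI) row 1 is [-27, -18], so an eigenvector is (-2, 3).
General solution: c_1e^(-4t)(1,-1) + c_2e^(5t)(-2,3).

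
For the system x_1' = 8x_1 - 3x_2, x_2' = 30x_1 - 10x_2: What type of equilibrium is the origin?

stable spiral

A = [[8,-3],[30,-10]]; det(A-λI) = λ^2 + 2λ + 10.
λ = -1 ± 3i: negative real part.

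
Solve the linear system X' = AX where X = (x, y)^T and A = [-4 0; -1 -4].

Coefficient matrix A = [[-4, 0], [-1, -4]].
Characteristic polynomial det(A - λI) = λ^2 + 8λ + 16 = 0.
Single eigenvalue λ = -4 with algebraic multiplicity 2.
Eigenvector v = (0,1); generalized eigenvector w with (A-λI)w=v is (-1,1).
General solution: e^(-4t)[C_1·v + C_2·(t·v + w)].

x(t) = -C_2e^(-4t), y(t) = C_1e^(-4t) + C_2te^(-4t) + C_2e^(-4t)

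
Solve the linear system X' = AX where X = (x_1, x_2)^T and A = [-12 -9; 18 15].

Coefficient matrix A = [[-12, -9], [18, 15]].
Characteristic polynomial det(A - λI) = λ^2 - 3λ - 18 = 0.
Eigenvalues λ = -3, 6.
For λ=-3: (A-λI) row 1 is [-9, -9], so an eigenvector is (-1, 1).
For λ=6: (A-λI) row 1 is [-18, -9], so an eigenvector is (1, -2).
General solution: c_1e^(-3t)(-1,1) + c_2e^(6t)(1,-2).

x_1(t) = -c_1e^(-3t) + c_2e^(6t), x_2(t) = c_1e^(-3t) - 2c_2e^(6t)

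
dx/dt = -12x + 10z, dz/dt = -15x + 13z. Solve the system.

Coefficient matrix A = [[-12, 10], [-15, 13]].
Characteristic polynomial det(A - λI) = λ^2 - λ - 6 = 0.
Eigenvalues λ = -2, 3.
For λ=-2: (A-λI) row 1 is [-10, 10], so an eigenvector is (-1, -1).
For λ=3: (A-λI) row 1 is [-15, 10], so an eigenvector is (2, 3).
General solution: C_1e^(-2t)(-1,-1) + C_2e^(3t)(2,3).

x(t) = -C_1e^(-2t) + 2C_2e^(3t), z(t) = -C_1e^(-2t) + 3C_2e^(3t)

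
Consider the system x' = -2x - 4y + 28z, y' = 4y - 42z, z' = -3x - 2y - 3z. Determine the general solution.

x(t) = -4c_1e^(-3t) + 2c_2e^(4t) - 5c_3e^(-2t), y(t) = 6c_1e^(-3t) - 3c_2e^(4t) + 7c_3e^(-2t), z(t) = c_1e^(-3t) + c_3e^(-2t)

Coefficient matrix A = [[-2, -4, 28], [0, 4, -42], [-3, -2, -3]].
det(A - λI) = 0 gives eigenvalues λ = -3, 4, -2.
For λ=-3: eigenvector (-4,6,1).
For λ=4: eigenvector (2,-3,0).
For λ=-2: eigenvector (-5,7,1).
General solution: c_1e^(-3t)(-4,6,1) + c_2e^(4t)(2,-3,0) + c_3e^(-2t)(-5,7,1).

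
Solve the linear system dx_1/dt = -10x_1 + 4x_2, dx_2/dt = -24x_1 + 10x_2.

x_1(t) = C_1e^(-2t) - C_2e^(2t), x_2(t) = 2C_1e^(-2t) - 3C_2e^(2t)

Coefficient matrix A = [[-10, 4], [-24, 10]].
Characteristic polynomial det(A - λI) = λ^2 - 4 = 0.
Eigenvalues λ = -2, 2.
For λ=-2: (A-λI) row 1 is [-8, 4], so an eigenvector is (1, 2).
For λ=2: (A-λI) row 1 is [-12, 4], so an eigenvector is (-1, -3).
General solution: C_1e^(-2t)(1,2) + C_2e^(2t)(-1,-3).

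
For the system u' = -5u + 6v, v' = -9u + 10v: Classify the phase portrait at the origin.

A = [[-5,6],[-9,10]]; det(A-λI) = λ^2 - 5λ + 4.
λ = 4, 1: both positive.

unstable node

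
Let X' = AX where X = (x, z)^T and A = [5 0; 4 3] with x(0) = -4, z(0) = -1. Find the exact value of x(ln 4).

-4096

A = [[5,0],[4,3]]; eigenvalues λ = 5, 3.
Eigenvectors: (-1,-2) for λ=5, (0,1) for λ=3.
From the initial condition, c_1 = 4, c_2 = 7.
x(ln 4) = (4)(4^5)(-1) + (7)(4^3)(0) = -4096.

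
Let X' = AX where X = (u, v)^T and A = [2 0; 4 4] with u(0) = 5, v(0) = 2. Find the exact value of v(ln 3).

882

A = [[2,0],[4,4]]; eigenvalues λ = 2, 4.
Eigenvectors: (-1,2) for λ=2, (0,1) for λ=4.
From the initial condition, c_1 = -5, c_2 = 12.
v(ln 3) = (-5)(3^2)(2) + (12)(3^4)(1) = 882.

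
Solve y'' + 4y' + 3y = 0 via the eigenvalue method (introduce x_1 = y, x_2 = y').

y(t) = c_1e^(-t) + c_2e^(-3t)

Let x_1 = y, x_2 = y'. Then x_1' = x_2 and x_2' = -3x_1 - 4x_2.
A = [[0,1],[-3,-4]]; det(A-λI) = λ^2 + 4λ + 3.
Eigenvalues λ = -1, -3 with eigenvectors (1,-1), (1,-3).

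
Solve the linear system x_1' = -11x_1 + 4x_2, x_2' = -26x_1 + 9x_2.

x_1(t) = C_1e^(-t)sin(2t) - C_1e^(-t)cos(2t) - C_2e^(-t)sin(2t) - C_2e^(-t)cos(2t), x_2(t) = 3C_1e^(-t)sin(2t) - 2C_1e^(-t)cos(2t) - 2C_2e^(-t)sin(2t) - 3C_2e^(-t)cos(2t)

Coefficient matrix A = [[-11, 4], [-26, 9]].
Characteristic polynomial det(A - λI) = λ^2 + 2λ + 5 = 0.
Eigenvalues λ = -1 ± 2i (complex conjugate pair).
For λ=-1+2i: an eigenvector is (-1,-2) - i(1,3) = (-1 - i, -2 - 3i).
A real fundamental pair from Re and Im of e^((-1+2i)t)v: X_1 = e^(-t)(cos(2t)·(-1,-2) + sin(2t)·(1,3)), X_2 = e^(-t)(sin(2t)·(-1,-2) - cos(2t)·(1,3)).
General solution: C_1X_1 + C_2X_2.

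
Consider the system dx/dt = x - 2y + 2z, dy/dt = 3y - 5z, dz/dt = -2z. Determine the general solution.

Coefficient matrix A = [[1, -2, 2], [0, 3, -5], [0, 0, -2]].
det(A - λI) = 0 gives eigenvalues λ = 1, -2, 3.
For λ=1: eigenvector (1,0,0).
For λ=-2: eigenvector (0,1,1).
For λ=3: eigenvector (1,-1,0).
General solution: c_1e^(t)(1,0,0) + c_2e^(-2t)(0,1,1) + c_3e^(3t)(1,-1,0).

x(t) = c_1e^(t) + c_3e^(3t), y(t) = c_2e^(-2t) - c_3e^(3t), z(t) = c_2e^(-2t)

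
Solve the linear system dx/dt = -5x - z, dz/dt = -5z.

x(t) = C_1e^(-5t) + C_2te^(-5t) + 2C_2e^(-5t), z(t) = -C_2e^(-5t)

Coefficient matrix A = [[-5, -1], [0, -5]].
Characteristic polynomial det(A - λI) = λ^2 + 10λ + 25 = 0.
Single eigenvalue λ = -5 with algebraic multiplicity 2.
Eigenvector v = (1,0); generalized eigenvector w with (A-λI)w=v is (2,-1).
General solution: e^(-5t)[C_1·v + C_2·(t·v + w)].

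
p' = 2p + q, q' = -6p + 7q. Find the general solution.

Coefficient matrix A = [[2, 1], [-6, 7]].
Characteristic polynomial det(A - λI) = λ^2 - 9λ + 20 = 0.
Eigenvalues λ = 4, 5.
For λ=4: (A-λI) row 1 is [-2, 1], so an eigenvector is (-1, -2).
For λ=5: (A-λI) row 1 is [-3, 1], so an eigenvector is (-1, -3).
General solution: C_1e^(4t)(-1,-2) + C_2e^(5t)(-1,-3).

p(t) = -C_1e^(4t) - C_2e^(5t), q(t) = -2C_1e^(4t) - 3C_2e^(5t)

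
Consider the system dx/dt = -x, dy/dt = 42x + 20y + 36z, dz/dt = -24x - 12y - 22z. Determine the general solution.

x(t) = C_3e^(-t), y(t) = -2C_1e^(2t) - 3C_2e^(-4t) - 2C_3e^(-t), z(t) = C_1e^(2t) + 2C_2e^(-4t)

Coefficient matrix A = [[-1, 0, 0], [42, 20, 36], [-24, -12, -22]].
det(A - λI) = 0 gives eigenvalues λ = 2, -4, -1.
For λ=2: eigenvector (0,-2,1).
For λ=-4: eigenvector (0,-3,2).
For λ=-1: eigenvector (1,-2,0).
General solution: C_1e^(2t)(0,-2,1) + C_2e^(-4t)(0,-3,2) + C_3e^(-t)(1,-2,0).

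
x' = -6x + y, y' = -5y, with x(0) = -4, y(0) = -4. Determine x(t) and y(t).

Coefficient matrix A = [[-6, 1], [0, -5]].
Characteristic polynomial det(A - λI) = λ^2 + 11λ + 30 = 0.
Eigenvalues λ = -6, -5.
For λ=-6: (A-λI) row 1 is [0, 1], so an eigenvector is (-1, 0).
For λ=-5: (A-λI) row 1 is [-1, 1], so an eigenvector is (1, 1).
General solution: c_1e^(-6t)(-1,0) + c_2e^(-5t)(1,1).
Applying x(0)=-4, y(0)=-4 gives c_1=0, c_2=-4.

x(t) = -4e^(-5t), y(t) = -4e^(-5t)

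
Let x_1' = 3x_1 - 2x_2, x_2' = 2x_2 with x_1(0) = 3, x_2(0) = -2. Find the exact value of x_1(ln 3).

153

A = [[3,-2],[0,2]]; eigenvalues λ = 3, 2.
Eigenvectors: (-1,0) for λ=3, (2,1) for λ=2.
From the initial condition, c_1 = -7, c_2 = -2.
x_1(ln 3) = (-7)(3^3)(-1) + (-2)(3^2)(2) = 153.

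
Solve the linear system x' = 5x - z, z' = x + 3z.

x(t) = C_1e^(4t) + C_2te^(4t) - 2C_2e^(4t), z(t) = C_1e^(4t) + C_2te^(4t) - 3C_2e^(4t)

Coefficient matrix A = [[5, -1], [1, 3]].
Characteristic polynomial det(A - λI) = λ^2 - 8λ + 16 = 0.
Single eigenvalue λ = 4 with algebraic multiplicity 2.
Eigenvector v = (1,1); generalized eigenvector w with (A-λI)w=v is (-2,-3).
General solution: e^(4t)[C_1·v + C_2·(t·v + w)].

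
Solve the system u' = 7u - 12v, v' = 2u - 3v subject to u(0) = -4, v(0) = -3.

u(t) = 6e^(3t) - 10e^(t), v(t) = 2e^(3t) - 5e^(t)

Coefficient matrix A = [[7, -12], [2, -3]].
Characteristic polynomial det(A - λI) = λ^2 - 4λ + 3 = 0.
Eigenvalues λ = 3, 1.
For λ=3: (A-λI) row 1 is [4, -12], so an eigenvector is (-3, -1).
For λ=1: (A-λI) row 1 is [6, -12], so an eigenvector is (-2, -1).
General solution: K_1e^(3t)(-3,-1) + K_2e^(t)(-2,-1).
Applying u(0)=-4, v(0)=-3 gives K_1=-2, K_2=5.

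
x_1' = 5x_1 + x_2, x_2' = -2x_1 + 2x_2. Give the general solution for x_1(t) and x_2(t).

x_1(t) = K_1e^(4t) - K_2e^(3t), x_2(t) = -K_1e^(4t) + 2K_2e^(3t)

Coefficient matrix A = [[5, 1], [-2, 2]].
Characteristic polynomial det(A - λI) = λ^2 - 7λ + 12 = 0.
Eigenvalues λ = 4, 3.
For λ=4: (A-λI) row 1 is [1, 1], so an eigenvector is (1, -1).
For λ=3: (A-λI) row 1 is [2, 1], so an eigenvector is (-1, 2).
General solution: K_1e^(4t)(1,-1) + K_2e^(3t)(-1,2).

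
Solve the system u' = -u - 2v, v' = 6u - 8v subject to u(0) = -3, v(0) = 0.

Coefficient matrix A = [[-1, -2], [6, -8]].
Characteristic polynomial det(A - λI) = λ^2 + 9λ + 20 = 0.
Eigenvalues λ = -5, -4.
For λ=-5: (A-λI) row 1 is [4, -2], so an eigenvector is (1, 2).
For λ=-4: (A-λI) row 1 is [3, -2], so an eigenvector is (-2, -3).
General solution: K_1e^(-5t)(1,2) + K_2e^(-4t)(-2,-3).
Applying u(0)=-3, v(0)=0 gives K_1=9, K_2=6.

u(t) = -12e^(-4t) + 9e^(-5t), v(t) = -18e^(-4t) + 18e^(-5t)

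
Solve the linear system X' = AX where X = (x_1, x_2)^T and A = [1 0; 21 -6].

x_1(t) = K_2e^(t), x_2(t) = -K_1e^(-6t) + 3K_2e^(t)

Coefficient matrix A = [[1, 0], [21, -6]].
Characteristic polynomial det(A - λI) = λ^2 + 5λ - 6 = 0.
Eigenvalues λ = -6, 1.
For λ=-6: (A-λI) row 1 is [7, 0], so an eigenvector is (0, -1).
For λ=1: (A-λI) row 2 is [21, -7], so an eigenvector is (1, 3).
General solution: K_1e^(-6t)(0,-1) + K_2e^(t)(1,3).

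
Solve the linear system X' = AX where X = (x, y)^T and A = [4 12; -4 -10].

Coefficient matrix A = [[4, 12], [-4, -10]].
Characteristic polynomial det(A - λI) = λ^2 + 6λ + 8 = 0.
Eigenvalues λ = -2, -4.
For λ=-2: (A-λI) row 1 is [6, 12], so an eigenvector is (2, -1).
For λ=-4: (A-λI) row 1 is [8, 12], so an eigenvector is (3, -2).
General solution: K_1e^(-2t)(2,-1) + K_2e^(-4t)(3,-2).

x(t) = 2K_1e^(-2t) + 3K_2e^(-4t), y(t) = -K_1e^(-2t) - 2K_2e^(-4t)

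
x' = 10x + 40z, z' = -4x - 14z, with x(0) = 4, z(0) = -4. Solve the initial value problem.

Coefficient matrix A = [[10, 40], [-4, -14]].
Characteristic polynomial det(A - λI) = λ^2 + 4λ + 20 = 0.
Eigenvalues λ = -2 ± 4i (complex conjugate pair).
For λ=-2+4i: an eigenvector is (-1,0) - i(-3,1) = (-1 + 3i, 0 - i).
A real fundamental pair from Re and Im of e^((-2+4i)t)v: X_1 = e^(-2t)(cos(4t)·(-1,0) + sin(4t)·(-3,1)), X_2 = e^(-2t)(sin(4t)·(-1,0) - cos(4t)·(-3,1)).
General solution: K_1X_1 + K_2X_2.
Applying x(0)=4, z(0)=-4 gives K_1=8, K_2=4.

x(t) = -28e^(-2t)sin(4t) + 4e^(-2t)cos(4t), z(t) = 8e^(-2t)sin(4t) - 4e^(-2t)cos(4t)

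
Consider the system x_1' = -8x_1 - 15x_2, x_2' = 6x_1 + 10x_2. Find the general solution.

x_1(t) = -c_1e^(t)sin(3t) + 2c_1e^(t)cos(3t) + 2c_2e^(t)sin(3t) + c_2e^(t)cos(3t), x_2(t) = c_1e^(t)sin(3t) - c_1e^(t)cos(3t) - c_2e^(t)sin(3t) - c_2e^(t)cos(3t)

Coefficient matrix A = [[-8, -15], [6, 10]].
Characteristic polynomial det(A - λI) = λ^2 - 2λ + 10 = 0.
Eigenvalues λ = 1 ± 3i (complex conjugate pair).
For λ=1+3i: an eigenvector is (2,-1) - i(-1,1) = (2 + i, -1 - i).
A real fundamental pair from Re and Im of e^((1+3i)t)v: X_1 = e^(t)(cos(3t)·(2,-1) + sin(3t)·(-1,1)), X_2 = e^(t)(sin(3t)·(2,-1) - cos(3t)·(-1,1)).
General solution: c_1X_1 + c_2X_2.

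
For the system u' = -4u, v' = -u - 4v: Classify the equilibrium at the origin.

A = [[-4,0],[-1,-4]]; det(A-λI) = λ^2 + 8λ + 16.
repeated λ = -4 with a single eigenvector.

stable improper node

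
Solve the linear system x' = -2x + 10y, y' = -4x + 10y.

Coefficient matrix A = [[-2, 10], [-4, 10]].
Characteristic polynomial det(A - λI) = λ^2 - 8λ + 20 = 0.
Eigenvalues λ = 4 ± 2i (complex conjugate pair).
For λ=4+2i: an eigenvector is (-1,-1) - i(-2,-1) = (-1 + 2i, -1 + i).
A real fundamental pair from Re and Im of e^((4+2i)t)v: X_1 = e^(4t)(cos(2t)·(-1,-1) + sin(2t)·(-2,-1)), X_2 = e^(4t)(sin(2t)·(-1,-1) - cos(2t)·(-2,-1)).
General solution: c_1X_1 + c_2X_2.

x(t) = -2c_1e^(4t)sin(2t) - c_1e^(4t)cos(2t) - c_2e^(4t)sin(2t) + 2c_2e^(4t)cos(2t), y(t) = -c_1e^(4t)sin(2t) - c_1e^(4t)cos(2t) - c_2e^(4t)sin(2t) + c_2e^(4t)cos(2t)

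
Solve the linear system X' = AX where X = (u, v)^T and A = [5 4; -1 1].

u(t) = 2C_1e^(3t) + 2C_2te^(3t) + C_2e^(3t), v(t) = -C_1e^(3t) - C_2te^(3t)

Coefficient matrix A = [[5, 4], [-1, 1]].
Characteristic polynomial det(A - λI) = λ^2 - 6λ + 9 = 0.
Single eigenvalue λ = 3 with algebraic multiplicity 2.
Eigenvector v = (2,-1); generalized eigenvector w with (A-λI)w=v is (1,0).
General solution: e^(3t)[C_1·v + C_2·(t·v + w)].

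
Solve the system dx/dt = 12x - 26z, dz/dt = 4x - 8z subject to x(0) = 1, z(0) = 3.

x(t) = -34e^(2t)sin(2t) + e^(2t)cos(2t), z(t) = -13e^(2t)sin(2t) + 3e^(2t)cos(2t)

Coefficient matrix A = [[12, -26], [4, -8]].
Characteristic polynomial det(A - λI) = λ^2 - 4λ + 8 = 0.
Eigenvalues λ = 2 ± 2i (complex conjugate pair).
For λ=2+2i: an eigenvector is (-3,-1) - i(-2,-1) = (-3 + 2i, -1 + i).
A real fundamental pair from Re and Im of e^((2+2i)t)v: X_1 = e^(2t)(cos(2t)·(-3,-1) + sin(2t)·(-2,-1)), X_2 = e^(2t)(sin(2t)·(-3,-1) - cos(2t)·(-2,-1)).
General solution: K_1X_1 + K_2X_2.
Applying x(0)=1, z(0)=3 gives K_1=5, K_2=8.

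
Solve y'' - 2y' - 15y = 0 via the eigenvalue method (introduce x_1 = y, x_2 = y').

Let x_1 = y, x_2 = y'. Then x_1' = x_2 and x_2' = 15x_1 + 2x_2.
A = [[0,1],[15,2]]; det(A-λI) = λ^2 - 2λ - 15.
Eigenvalues λ = -3, 5 with eigenvectors (1,-3), (1,5).

y(t) = c_1e^(-3t) + c_2e^(5t)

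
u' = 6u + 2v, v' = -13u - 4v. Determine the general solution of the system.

Coefficient matrix A = [[6, 2], [-13, -4]].
Characteristic polynomial det(A - λI) = λ^2 - 2λ + 2 = 0.
Eigenvalues λ = 1 ± i (complex conjugate pair).
For λ=1+i: an eigenvector is (-1,3) - i(1,-2) = (-1 - i, 3 + 2i).
A real fundamental pair from Re and Im of e^((1+i)t)v: X_1 = e^(t)(cos(t)·(-1,3) + sin(t)·(1,-2)), X_2 = e^(t)(sin(t)·(-1,3) - cos(t)·(1,-2)).
General solution: K_1X_1 + K_2X_2.

u(t) = K_1e^(t)sin(t) - K_1e^(t)cos(t) - K_2e^(t)sin(t) - K_2e^(t)cos(t), v(t) = -2K_1e^(t)sin(t) + 3K_1e^(t)cos(t) + 3K_2e^(t)sin(t) + 2K_2e^(t)cos(t)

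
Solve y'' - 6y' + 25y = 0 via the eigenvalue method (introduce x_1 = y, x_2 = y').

Let x_1 = y, x_2 = y'. Then x_1' = x_2 and x_2' = -25x_1 + 6x_2.
A = [[0,1],[-25,6]]; det(A-λI) = λ^2 - 6λ + 25.
Eigenvalues λ = 3 ± 4i.

y(t) = K_1e^(3t)cos(4t) + K_2e^(3t)sin(4t)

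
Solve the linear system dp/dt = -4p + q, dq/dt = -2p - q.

p(t) = -C_1e^(-3t) + C_2e^(-2t), q(t) = -C_1e^(-3t) + 2C_2e^(-2t)

Coefficient matrix A = [[-4, 1], [-2, -1]].
Characteristic polynomial det(A - λI) = λ^2 + 5λ + 6 = 0.
Eigenvalues λ = -3, -2.
For λ=-3: (A-λI) row 1 is [-1, 1], so an eigenvector is (-1, -1).
For λ=-2: (A-λI) row 1 is [-2, 1], so an eigenvector is (1, 2).
General solution: C_1e^(-3t)(-1,-1) + C_2e^(-2t)(1,2).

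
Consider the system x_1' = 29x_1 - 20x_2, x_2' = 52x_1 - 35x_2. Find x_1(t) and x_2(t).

x_1(t) = C_1e^(-3t)sin(4t) + 2C_1e^(-3t)cos(4t) + 2C_2e^(-3t)sin(4t) - C_2e^(-3t)cos(4t), x_2(t) = 2C_1e^(-3t)sin(4t) + 3C_1e^(-3t)cos(4t) + 3C_2e^(-3t)sin(4t) - 2C_2e^(-3t)cos(4t)

Coefficient matrix A = [[29, -20], [52, -35]].
Characteristic polynomial det(A - λI) = λ^2 + 6λ + 25 = 0.
Eigenvalues λ = -3 ± 4i (complex conjugate pair).
For λ=-3+4i: an eigenvector is (2,3) - i(1,2) = (2 - i, 3 - 2i).
A real fundamental pair from Re and Im of e^((-3+4i)t)v: X_1 = e^(-3t)(cos(4t)·(2,3) + sin(4t)·(1,2)), X_2 = e^(-3t)(sin(4t)·(2,3) - cos(4t)·(1,2)).
General solution: C_1X_1 + C_2X_2.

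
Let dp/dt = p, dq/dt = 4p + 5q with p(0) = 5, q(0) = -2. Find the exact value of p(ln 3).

A = [[1,0],[4,5]]; eigenvalues λ = 5, 1.
Eigenvectors: (0,-1) for λ=5, (-1,1) for λ=1.
From the initial condition, c_1 = -3, c_2 = -5.
p(ln 3) = (-3)(3^5)(0) + (-5)(3^1)(-1) = 15.

15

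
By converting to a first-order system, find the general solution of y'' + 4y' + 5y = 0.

y(t) = C_1e^(-2t)cos(t) + C_2e^(-2t)sin(t)

Let x_1 = y, x_2 = y'. Then x_1' = x_2 and x_2' = -5x_1 - 4x_2.
A = [[0,1],[-5,-4]]; det(A-λI) = λ^2 + 4λ + 5.
Eigenvalues λ = -2 ± i.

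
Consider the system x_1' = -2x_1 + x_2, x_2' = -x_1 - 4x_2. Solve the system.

x_1(t) = c_1e^(-3t) + c_2te^(-3t), x_2(t) = -c_1e^(-3t) - c_2te^(-3t) + c_2e^(-3t)

Coefficient matrix A = [[-2, 1], [-1, -4]].
Characteristic polynomial det(A - λI) = λ^2 + 6λ + 9 = 0.
Single eigenvalue λ = -3 with algebraic multiplicity 2.
Eigenvector v = (1,-1); generalized eigenvector w with (A-λI)w=v is (0,1).
General solution: e^(-3t)[c_1·v + c_2·(t·v + w)].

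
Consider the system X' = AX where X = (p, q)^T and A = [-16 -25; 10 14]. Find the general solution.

Coefficient matrix A = [[-16, -25], [10, 14]].
Characteristic polynomial det(A - λI) = λ^2 + 2λ + 26 = 0.
Eigenvalues λ = -1 ± 5i (complex conjugate pair).
For λ=-1+5i: an eigenvector is (2,-1) - i(-1,1) = (2 + i, -1 - i).
A real fundamental pair from Re and Im of e^((-1+5i)t)v: X_1 = e^(-t)(cos(5t)·(2,-1) + sin(5t)·(-1,1)), X_2 = e^(-t)(sin(5t)·(2,-1) - cos(5t)·(-1,1)).
General solution: K_1X_1 + K_2X_2.

p(t) = -K_1e^(-t)sin(5t) + 2K_1e^(-t)cos(5t) + 2K_2e^(-t)sin(5t) + K_2e^(-t)cos(5t), q(t) = K_1e^(-t)sin(5t) - K_1e^(-t)cos(5t) - K_2e^(-t)sin(5t) - K_2e^(-t)cos(5t)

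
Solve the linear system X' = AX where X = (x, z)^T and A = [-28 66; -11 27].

x(t) = 3c_1e^(-6t) + 2c_2e^(5t), z(t) = c_1e^(-6t) + c_2e^(5t)

Coefficient matrix A = [[-28, 66], [-11, 27]].
Characteristic polynomial det(A - λI) = λ^2 + λ - 30 = 0.
Eigenvalues λ = -6, 5.
For λ=-6: (A-λI) row 1 is [-22, 66], so an eigenvector is (3, 1).
For λ=5: (A-λI) row 1 is [-33, 66], so an eigenvector is (2, 1).
General solution: c_1e^(-6t)(3,1) + c_2e^(5t)(2,1).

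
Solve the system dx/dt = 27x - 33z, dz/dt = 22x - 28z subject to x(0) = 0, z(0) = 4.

Coefficient matrix A = [[27, -33], [22, -28]].
Characteristic polynomial det(A - λI) = λ^2 + λ - 30 = 0.
Eigenvalues λ = 5, -6.
For λ=5: (A-λI) row 1 is [22, -33], so an eigenvector is (3, 2).
For λ=-6: (A-λI) row 1 is [33, -33], so an eigenvector is (1, 1).
General solution: K_1e^(5t)(3,2) + K_2e^(-6t)(1,1).
Applying x(0)=0, z(0)=4 gives K_1=-4, K_2=12.

x(t) = -12e^(5t) + 12e^(-6t), z(t) = -8e^(5t) + 12e^(-6t)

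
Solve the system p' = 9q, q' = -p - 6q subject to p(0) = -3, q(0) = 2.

Coefficient matrix A = [[0, 9], [-1, -6]].
Characteristic polynomial det(A - λI) = λ^2 + 6λ + 9 = 0.
Single eigenvalue λ = -3 with algebraic multiplicity 2.
Eigenvector v = (-3,1); generalized eigenvector w with (A-λI)w=v is (2,-1).
General solution: e^(-3t)[c_1·v + c_2·(t·v + w)].
Applying p(0)=-3, q(0)=2 gives c_1=-1, c_2=-3.

p(t) = 9te^(-3t) - 3e^(-3t), q(t) = -3te^(-3t) + 2e^(-3t)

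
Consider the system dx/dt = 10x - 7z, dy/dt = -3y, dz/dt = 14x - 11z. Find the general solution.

x(t) = c_1e^(3t) + c_3e^(-4t), y(t) = c_2e^(-3t), z(t) = c_1e^(3t) + 2c_3e^(-4t)

Coefficient matrix A = [[10, 0, -7], [0, -3, 0], [14, 0, -11]].
det(A - λI) = 0 gives eigenvalues λ = 3, -3, -4.
For λ=3: eigenvector (1,0,1).
For λ=-3: eigenvector (0,1,0).
For λ=-4: eigenvector (1,0,2).
General solution: c_1e^(3t)(1,0,1) + c_2e^(-3t)(0,1,0) + c_3e^(-4t)(1,0,2).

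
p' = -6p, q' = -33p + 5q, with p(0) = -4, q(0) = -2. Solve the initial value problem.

p(t) = -4e^(-6t), q(t) = 10e^(5t) - 12e^(-6t)

Coefficient matrix A = [[-6, 0], [-33, 5]].
Characteristic polynomial det(A - λI) = λ^2 + λ - 30 = 0.
Eigenvalues λ = -6, 5.
For λ=-6: (A-λI) row 2 is [-33, 11], so an eigenvector is (1, 3).
For λ=5: (A-λI) row 1 is [-11, 0], so an eigenvector is (0, 1).
General solution: K_1e^(-6t)(1,3) + K_2e^(5t)(0,1).
Applying p(0)=-4, q(0)=-2 gives K_1=-4, K_2=10.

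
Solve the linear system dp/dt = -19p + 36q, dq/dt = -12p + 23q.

p(t) = 2c_1e^(-t) - 3c_2e^(5t), q(t) = c_1e^(-t) - 2c_2e^(5t)

Coefficient matrix A = [[-19, 36], [-12, 23]].
Characteristic polynomial det(A - λI) = λ^2 - 4λ - 5 = 0.
Eigenvalues λ = -1, 5.
For λ=-1: (A-λI) row 1 is [-18, 36], so an eigenvector is (2, 1).
For λ=5: (A-λI) row 1 is [-24, 36], so an eigenvector is (-3, -2).
General solution: c_1e^(-t)(2,1) + c_2e^(5t)(-3,-2).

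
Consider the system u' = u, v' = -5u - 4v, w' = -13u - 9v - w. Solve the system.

Coefficient matrix A = [[1, 0, 0], [-5, -4, 0], [-13, -9, -1]].
det(A - λI) = 0 gives eigenvalues λ = 1, -4, -1.
For λ=1: eigenvector (1,-1,-2).
For λ=-4: eigenvector (0,1,3).
For λ=-1: eigenvector (0,0,1).
General solution: c_1e^(t)(1,-1,-2) + c_2e^(-4t)(0,1,3) + c_3e^(-t)(0,0,1).

u(t) = c_1e^(t), v(t) = -c_1e^(t) + c_2e^(-4t), w(t) = -2c_1e^(t) + 3c_2e^(-4t) + c_3e^(-t)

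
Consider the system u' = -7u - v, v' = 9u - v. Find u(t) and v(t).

Coefficient matrix A = [[-7, -1], [9, -1]].
Characteristic polynomial det(A - λI) = λ^2 + 8λ + 16 = 0.
Single eigenvalue λ = -4 with algebraic multiplicity 2.
Eigenvector v = (1,-3); generalized eigenvector w with (A-λI)w=v is (-1,2).
General solution: e^(-4t)[K_1·v + K_2·(t·v + w)].

u(t) = K_1e^(-4t) + K_2te^(-4t) - K_2e^(-4t), v(t) = -3K_1e^(-4t) - 3K_2te^(-4t) + 2K_2e^(-4t)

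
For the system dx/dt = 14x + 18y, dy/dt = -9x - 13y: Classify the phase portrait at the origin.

saddle

A = [[14,18],[-9,-13]]; det(A-λI) = λ^2 - λ - 20.
λ = 5, -4: opposite signs.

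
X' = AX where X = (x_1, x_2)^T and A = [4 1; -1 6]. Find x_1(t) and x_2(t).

Coefficient matrix A = [[4, 1], [-1, 6]].
Characteristic polynomial det(A - λI) = λ^2 - 10λ + 25 = 0.
Single eigenvalue λ = 5 with algebraic multiplicity 2.
Eigenvector v = (-1,-1); generalized eigenvector w with (A-λI)w=v is (3,2).
General solution: e^(5t)[c_1·v + c_2·(t·v + w)].

x_1(t) = -c_1e^(5t) - c_2te^(5t) + 3c_2e^(5t), x_2(t) = -c_1e^(5t) - c_2te^(5t) + 2c_2e^(5t)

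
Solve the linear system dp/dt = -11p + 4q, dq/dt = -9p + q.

Coefficient matrix A = [[-11, 4], [-9, 1]].
Characteristic polynomial det(A - λI) = λ^2 + 10λ + 25 = 0.
Single eigenvalue λ = -5 with algebraic multiplicity 2.
Eigenvector v = (2,3); generalized eigenvector w with (A-λI)w=v is (-1,-1).
General solution: e^(-5t)[C_1·v + C_2·(t·v + w)].

p(t) = 2C_1e^(-5t) + 2C_2te^(-5t) - C_2e^(-5t), q(t) = 3C_1e^(-5t) + 3C_2te^(-5t) - C_2e^(-5t)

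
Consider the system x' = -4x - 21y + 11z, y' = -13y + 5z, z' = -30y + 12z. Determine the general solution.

x(t) = c_1e^(-4t) - c_2e^(-3t) - 2c_3e^(2t), y(t) = -c_2e^(-3t) - c_3e^(2t), z(t) = -2c_2e^(-3t) - 3c_3e^(2t)

Coefficient matrix A = [[-4, -21, 11], [0, -13, 5], [0, -30, 12]].
det(A - λI) = 0 gives eigenvalues λ = -4, -3, 2.
For λ=-4: eigenvector (1,0,0).
For λ=-3: eigenvector (-1,-1,-2).
For λ=2: eigenvector (-2,-1,-3).
General solution: c_1e^(-4t)(1,0,0) + c_2e^(-3t)(-1,-1,-2) + c_3e^(2t)(-2,-1,-3).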